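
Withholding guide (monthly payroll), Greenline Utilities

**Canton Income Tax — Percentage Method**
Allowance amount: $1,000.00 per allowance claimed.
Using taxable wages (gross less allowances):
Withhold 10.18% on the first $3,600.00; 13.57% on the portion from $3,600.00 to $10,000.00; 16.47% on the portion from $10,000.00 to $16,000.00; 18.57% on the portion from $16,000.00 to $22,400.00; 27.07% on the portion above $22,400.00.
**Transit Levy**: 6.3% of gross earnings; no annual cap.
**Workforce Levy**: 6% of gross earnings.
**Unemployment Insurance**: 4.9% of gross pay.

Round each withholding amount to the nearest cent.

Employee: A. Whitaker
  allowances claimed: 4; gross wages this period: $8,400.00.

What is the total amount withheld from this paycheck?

$1,919.84

Canton Income Tax: taxable = $8,400.00 − 4×$1,000.00 = $4,400.00
  $366.48 + 13.57% × ($4,400.00 − $3,600.00) = $366.48 + 13.57% × $800.00 = $475.04
Transit Levy: 6.3% × $8,400.00 = $529.20
Workforce Levy: 6% × $8,400.00 = $504.00
Unemployment Insurance: 4.9% × $8,400.00 = $411.60
Total: $475.04 + $529.20 + $504.00 + $411.60 = $1,919.84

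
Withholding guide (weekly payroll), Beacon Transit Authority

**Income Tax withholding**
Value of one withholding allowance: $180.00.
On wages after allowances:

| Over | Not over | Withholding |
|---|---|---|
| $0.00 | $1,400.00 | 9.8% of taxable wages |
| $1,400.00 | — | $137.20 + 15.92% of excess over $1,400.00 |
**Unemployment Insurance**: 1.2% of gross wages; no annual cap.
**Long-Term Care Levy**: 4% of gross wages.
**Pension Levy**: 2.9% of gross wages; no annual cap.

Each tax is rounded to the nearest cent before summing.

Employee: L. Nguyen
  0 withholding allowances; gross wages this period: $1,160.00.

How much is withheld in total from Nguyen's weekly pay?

Income Tax: taxable = $1,160.00
  9.8% × $1,160.00 = $113.68
Unemployment Insurance: 1.2% × $1,160.00 = $13.92
Long-Term Care Levy: 4% × $1,160.00 = $46.40
Pension Levy: 2.9% × $1,160.00 = $33.64
Total: $113.68 + $13.92 + $46.40 + $33.64 = $207.64

$207.64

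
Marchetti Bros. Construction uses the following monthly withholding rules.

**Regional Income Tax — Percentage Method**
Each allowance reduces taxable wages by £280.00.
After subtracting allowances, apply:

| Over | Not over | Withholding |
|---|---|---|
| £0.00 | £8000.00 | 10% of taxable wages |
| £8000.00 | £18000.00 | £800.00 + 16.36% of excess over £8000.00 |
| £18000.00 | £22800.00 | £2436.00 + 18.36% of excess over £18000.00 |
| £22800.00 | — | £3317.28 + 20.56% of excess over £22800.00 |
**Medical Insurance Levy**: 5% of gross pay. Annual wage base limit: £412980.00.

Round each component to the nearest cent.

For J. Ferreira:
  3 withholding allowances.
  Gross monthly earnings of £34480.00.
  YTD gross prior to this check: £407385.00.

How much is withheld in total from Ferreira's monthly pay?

£5825.73

Regional Income Tax: taxable = £34480.00 − 3×£280.00 = £33640.00
  £3317.28 + 20.56% × (£33640.00 − £22800.00) = £3317.28 + 20.56% × £10840.00 = £5545.98
Medical Insurance Levy: cap £412980.00 − YTD £407385.00 = £5595.00 subject; 5% × £5595.00 = £279.75
Total: £5545.98 + £279.75 = £5825.73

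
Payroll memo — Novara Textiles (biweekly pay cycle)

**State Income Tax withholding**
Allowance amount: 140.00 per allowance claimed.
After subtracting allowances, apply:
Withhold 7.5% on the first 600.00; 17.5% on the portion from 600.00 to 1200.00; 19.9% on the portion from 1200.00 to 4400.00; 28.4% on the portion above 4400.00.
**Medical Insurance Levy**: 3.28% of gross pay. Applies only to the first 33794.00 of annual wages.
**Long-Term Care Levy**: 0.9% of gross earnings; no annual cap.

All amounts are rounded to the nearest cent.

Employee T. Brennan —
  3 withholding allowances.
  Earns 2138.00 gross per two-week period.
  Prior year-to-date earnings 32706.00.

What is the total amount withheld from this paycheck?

State Income Tax: taxable = 2138.00 − 3×140.00 = 1718.00
  150.00 + 19.9% × (1718.00 − 1200.00) = 150.00 + 19.9% × 518.00 = 253.08
Medical Insurance Levy: cap 33794.00 − YTD 32706.00 = 1088.00 subject; 3.28% × 1088.00 = 35.69
Long-Term Care Levy: 0.9% × 2138.00 = 19.24
Total: 253.08 + 35.69 + 19.24 = 308.01

308.01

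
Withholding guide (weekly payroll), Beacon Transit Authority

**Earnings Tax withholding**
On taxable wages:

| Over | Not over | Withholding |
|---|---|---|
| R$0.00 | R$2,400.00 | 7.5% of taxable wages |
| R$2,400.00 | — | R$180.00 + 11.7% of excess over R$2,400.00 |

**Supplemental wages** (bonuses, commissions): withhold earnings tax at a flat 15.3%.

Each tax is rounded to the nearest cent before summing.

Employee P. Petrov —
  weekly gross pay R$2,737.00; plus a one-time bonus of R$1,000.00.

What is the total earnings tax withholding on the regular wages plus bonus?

Earnings Tax: taxable = R$2,737.00
  R$180.00 + 11.7% × (R$2,737.00 − R$2,400.00) = R$180.00 + 11.7% × R$337.00 = R$219.43
Supplemental (15.3% flat on bonus): 15.3% × R$1,000.00 = R$153.00
Total earnings tax: R$219.43 + R$153.00 = R$372.43

R$372.43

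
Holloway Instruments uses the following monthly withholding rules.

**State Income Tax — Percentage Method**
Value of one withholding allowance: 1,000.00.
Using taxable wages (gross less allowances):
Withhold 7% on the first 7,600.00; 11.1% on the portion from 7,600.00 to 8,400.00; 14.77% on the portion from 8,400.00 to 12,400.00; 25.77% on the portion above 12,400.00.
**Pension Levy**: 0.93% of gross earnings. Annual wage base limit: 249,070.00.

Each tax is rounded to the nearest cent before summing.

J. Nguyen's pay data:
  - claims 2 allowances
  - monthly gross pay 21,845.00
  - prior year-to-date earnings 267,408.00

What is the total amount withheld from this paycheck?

State Income Tax: taxable = 21,845.00 − 2×1,000.00 = 19,845.00
  1,211.60 + 25.77% × (19,845.00 − 12,400.00) = 1,211.60 + 25.77% × 7,445.00 = 3,130.18
Pension Levy: YTD 267,408.00 ≥ cap 249,070.00 → 0.00
Total: 3,130.18 + 0.00 = 3,130.18

3,130.18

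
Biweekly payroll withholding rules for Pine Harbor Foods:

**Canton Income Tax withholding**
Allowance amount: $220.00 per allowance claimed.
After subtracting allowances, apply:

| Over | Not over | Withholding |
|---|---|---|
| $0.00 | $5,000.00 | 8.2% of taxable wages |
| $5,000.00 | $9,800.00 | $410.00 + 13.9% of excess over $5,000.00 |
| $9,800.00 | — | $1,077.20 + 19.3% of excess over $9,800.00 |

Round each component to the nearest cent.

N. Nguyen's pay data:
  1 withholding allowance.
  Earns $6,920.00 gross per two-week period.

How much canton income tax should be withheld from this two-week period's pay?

Canton Income Tax: taxable = $6,920.00 − 1×$220.00 = $6,700.00
  $410.00 + 13.9% × ($6,700.00 − $5,000.00) = $410.00 + 13.9% × $1,700.00 = $646.30

$646.30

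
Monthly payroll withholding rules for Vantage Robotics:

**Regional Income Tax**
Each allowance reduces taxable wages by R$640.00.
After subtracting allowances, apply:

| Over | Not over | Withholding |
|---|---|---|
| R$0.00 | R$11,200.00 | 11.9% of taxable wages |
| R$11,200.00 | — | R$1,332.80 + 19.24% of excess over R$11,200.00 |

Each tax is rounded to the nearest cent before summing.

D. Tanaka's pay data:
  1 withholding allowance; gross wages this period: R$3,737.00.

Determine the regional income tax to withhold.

R$368.54

Regional Income Tax: taxable = R$3,737.00 − 1×R$640.00 = R$3,097.00
  11.9% × R$3,097.00 = R$368.54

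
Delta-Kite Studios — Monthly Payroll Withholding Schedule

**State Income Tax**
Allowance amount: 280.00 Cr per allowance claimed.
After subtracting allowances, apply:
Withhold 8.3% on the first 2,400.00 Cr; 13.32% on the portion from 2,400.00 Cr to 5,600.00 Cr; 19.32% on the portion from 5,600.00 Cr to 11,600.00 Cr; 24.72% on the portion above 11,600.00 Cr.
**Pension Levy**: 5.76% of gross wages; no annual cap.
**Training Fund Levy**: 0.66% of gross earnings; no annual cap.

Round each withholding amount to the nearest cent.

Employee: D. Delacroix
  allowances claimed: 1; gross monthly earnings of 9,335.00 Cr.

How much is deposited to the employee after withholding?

State Income Tax: taxable = 9,335.00 Cr − 1×280.00 Cr = 9,055.00 Cr
  625.44 Cr + 19.32% × (9,055.00 Cr − 5,600.00 Cr) = 625.44 Cr + 19.32% × 3,455.00 Cr = 1,292.95 Cr
Pension Levy: 5.76% × 9,335.00 Cr = 537.70 Cr
Training Fund Levy: 0.66% × 9,335.00 Cr = 61.61 Cr
Total withheld: 1,292.95 Cr + 537.70 Cr + 61.61 Cr = 1,892.26 Cr
Net pay: 9,335.00 Cr − 1,892.26 Cr = 7,442.74 Cr

7,442.74 Cr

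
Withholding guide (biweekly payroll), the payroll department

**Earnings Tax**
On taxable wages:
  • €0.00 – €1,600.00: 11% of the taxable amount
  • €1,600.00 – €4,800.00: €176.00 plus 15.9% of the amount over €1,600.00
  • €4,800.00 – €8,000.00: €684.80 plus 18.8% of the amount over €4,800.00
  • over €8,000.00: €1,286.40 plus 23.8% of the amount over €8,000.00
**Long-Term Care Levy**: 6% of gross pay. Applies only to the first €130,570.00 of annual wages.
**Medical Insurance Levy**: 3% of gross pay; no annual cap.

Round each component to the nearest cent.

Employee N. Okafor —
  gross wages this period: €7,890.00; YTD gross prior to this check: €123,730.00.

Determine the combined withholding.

€1,912.82

Earnings Tax: taxable = €7,890.00
  €684.80 + 18.8% × (€7,890.00 − €4,800.00) = €684.80 + 18.8% × €3,090.00 = €1,265.72
Long-Term Care Levy: cap €130,570.00 − YTD €123,730.00 = €6,840.00 subject; 6% × €6,840.00 = €410.40
Medical Insurance Levy: 3% × €7,890.00 = €236.70
Total: €1,265.72 + €410.40 + €236.70 = €1,912.82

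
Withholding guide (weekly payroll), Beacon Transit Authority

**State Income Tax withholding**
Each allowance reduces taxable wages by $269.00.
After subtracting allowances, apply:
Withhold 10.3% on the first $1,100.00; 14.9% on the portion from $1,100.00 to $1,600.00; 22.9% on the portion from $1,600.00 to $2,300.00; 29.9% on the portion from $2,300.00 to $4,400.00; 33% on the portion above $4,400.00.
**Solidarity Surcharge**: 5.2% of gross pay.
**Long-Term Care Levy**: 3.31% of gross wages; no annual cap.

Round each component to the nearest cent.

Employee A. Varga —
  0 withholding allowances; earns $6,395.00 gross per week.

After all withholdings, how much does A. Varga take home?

$4,216.44

State Income Tax: taxable = $6,395.00
  $976.00 + 33% × ($6,395.00 − $4,400.00) = $976.00 + 33% × $1,995.00 = $1,634.35
Solidarity Surcharge: 5.2% × $6,395.00 = $332.54
Long-Term Care Levy: 3.31% × $6,395.00 = $211.67
Total withheld: $1,634.35 + $332.54 + $211.67 = $2,178.56
Net pay: $6,395.00 − $2,178.56 = $4,216.44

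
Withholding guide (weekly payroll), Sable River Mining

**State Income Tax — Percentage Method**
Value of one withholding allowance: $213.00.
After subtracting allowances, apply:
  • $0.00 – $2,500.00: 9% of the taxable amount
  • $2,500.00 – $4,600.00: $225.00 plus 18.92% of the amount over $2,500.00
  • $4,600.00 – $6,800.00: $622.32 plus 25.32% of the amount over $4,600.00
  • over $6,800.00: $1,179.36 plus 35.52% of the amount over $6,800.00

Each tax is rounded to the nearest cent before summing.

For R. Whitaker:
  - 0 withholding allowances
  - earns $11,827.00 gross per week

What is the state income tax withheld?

$2,964.95

State Income Tax: taxable = $11,827.00
  $1,179.36 + 35.52% × ($11,827.00 − $6,800.00) = $1,179.36 + 35.52% × $5,027.00 = $2,964.95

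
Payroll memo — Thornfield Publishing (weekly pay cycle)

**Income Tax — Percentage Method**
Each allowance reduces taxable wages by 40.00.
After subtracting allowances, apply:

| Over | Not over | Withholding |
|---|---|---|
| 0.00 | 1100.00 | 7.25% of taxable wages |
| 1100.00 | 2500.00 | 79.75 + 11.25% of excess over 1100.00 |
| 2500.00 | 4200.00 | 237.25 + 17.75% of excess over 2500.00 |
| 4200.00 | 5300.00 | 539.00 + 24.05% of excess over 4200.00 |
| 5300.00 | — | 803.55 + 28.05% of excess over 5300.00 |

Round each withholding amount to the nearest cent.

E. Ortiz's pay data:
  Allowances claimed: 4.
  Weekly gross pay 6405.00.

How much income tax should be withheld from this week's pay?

Income Tax: taxable = 6405.00 − 4×40.00 = 6245.00
  803.55 + 28.05% × (6245.00 − 5300.00) = 803.55 + 28.05% × 945.00 = 1068.62

1068.62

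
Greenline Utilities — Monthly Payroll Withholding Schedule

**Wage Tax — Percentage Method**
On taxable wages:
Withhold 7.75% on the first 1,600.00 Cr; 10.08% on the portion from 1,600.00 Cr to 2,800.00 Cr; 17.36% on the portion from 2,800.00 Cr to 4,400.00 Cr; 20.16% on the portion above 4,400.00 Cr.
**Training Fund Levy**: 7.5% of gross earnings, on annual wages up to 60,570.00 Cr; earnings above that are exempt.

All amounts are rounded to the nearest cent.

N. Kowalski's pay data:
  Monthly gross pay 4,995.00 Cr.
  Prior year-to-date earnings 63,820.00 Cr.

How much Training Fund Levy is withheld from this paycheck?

Training Fund Levy: YTD 63,820.00 Cr ≥ cap 60,570.00 Cr → 0.00 Cr

0.00 Cr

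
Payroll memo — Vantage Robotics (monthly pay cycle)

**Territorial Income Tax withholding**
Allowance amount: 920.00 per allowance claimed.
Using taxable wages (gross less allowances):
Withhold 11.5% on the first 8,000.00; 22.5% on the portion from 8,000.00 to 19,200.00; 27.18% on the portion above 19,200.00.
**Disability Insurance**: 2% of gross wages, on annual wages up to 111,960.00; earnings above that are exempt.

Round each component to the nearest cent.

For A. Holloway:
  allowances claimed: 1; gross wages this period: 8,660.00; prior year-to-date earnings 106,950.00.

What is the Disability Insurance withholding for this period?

Disability Insurance: cap 111,960.00 − YTD 106,950.00 = 5,010.00 subject; 2% × 5,010.00 = 100.20

100.20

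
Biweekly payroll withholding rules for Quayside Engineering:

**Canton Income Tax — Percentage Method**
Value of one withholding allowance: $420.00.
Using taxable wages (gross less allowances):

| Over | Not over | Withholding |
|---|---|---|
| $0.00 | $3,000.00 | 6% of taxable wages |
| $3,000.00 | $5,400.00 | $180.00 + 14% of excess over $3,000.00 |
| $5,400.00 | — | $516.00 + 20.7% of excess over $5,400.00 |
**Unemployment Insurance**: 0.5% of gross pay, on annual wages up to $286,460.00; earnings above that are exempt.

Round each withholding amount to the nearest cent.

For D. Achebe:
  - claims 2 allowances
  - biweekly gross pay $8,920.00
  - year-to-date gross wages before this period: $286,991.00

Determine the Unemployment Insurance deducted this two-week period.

$0.00

Unemployment Insurance: YTD $286,991.00 ≥ cap $286,460.00 → $0.00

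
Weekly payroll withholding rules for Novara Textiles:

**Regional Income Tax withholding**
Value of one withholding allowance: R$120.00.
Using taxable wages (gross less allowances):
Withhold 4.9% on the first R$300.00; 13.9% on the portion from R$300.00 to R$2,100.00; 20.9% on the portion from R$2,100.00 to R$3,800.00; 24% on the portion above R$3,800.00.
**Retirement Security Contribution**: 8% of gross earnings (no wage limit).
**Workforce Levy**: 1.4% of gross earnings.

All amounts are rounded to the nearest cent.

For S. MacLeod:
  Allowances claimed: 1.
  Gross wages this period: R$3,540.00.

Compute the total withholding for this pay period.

Regional Income Tax: taxable = R$3,540.00 − 1×R$120.00 = R$3,420.00
  R$264.90 + 20.9% × (R$3,420.00 − R$2,100.00) = R$264.90 + 20.9% × R$1,320.00 = R$540.78
Retirement Security Contribution: 8% × R$3,540.00 = R$283.20
Workforce Levy: 1.4% × R$3,540.00 = R$49.56
Total: R$540.78 + R$283.20 + R$49.56 = R$873.54

R$873.54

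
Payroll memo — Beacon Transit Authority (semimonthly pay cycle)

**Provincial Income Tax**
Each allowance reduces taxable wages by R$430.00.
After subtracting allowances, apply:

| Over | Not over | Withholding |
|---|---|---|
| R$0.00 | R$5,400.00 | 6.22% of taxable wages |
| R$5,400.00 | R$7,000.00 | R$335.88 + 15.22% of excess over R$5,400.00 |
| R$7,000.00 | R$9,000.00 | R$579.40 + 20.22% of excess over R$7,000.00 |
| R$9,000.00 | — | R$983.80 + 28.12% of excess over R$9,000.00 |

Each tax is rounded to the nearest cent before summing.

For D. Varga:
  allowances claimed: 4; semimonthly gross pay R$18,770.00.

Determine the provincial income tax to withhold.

Provincial Income Tax: taxable = R$18,770.00 − 4×R$430.00 = R$17,050.00
  R$983.80 + 28.12% × (R$17,050.00 − R$9,000.00) = R$983.80 + 28.12% × R$8,050.00 = R$3,247.46

R$3,247.46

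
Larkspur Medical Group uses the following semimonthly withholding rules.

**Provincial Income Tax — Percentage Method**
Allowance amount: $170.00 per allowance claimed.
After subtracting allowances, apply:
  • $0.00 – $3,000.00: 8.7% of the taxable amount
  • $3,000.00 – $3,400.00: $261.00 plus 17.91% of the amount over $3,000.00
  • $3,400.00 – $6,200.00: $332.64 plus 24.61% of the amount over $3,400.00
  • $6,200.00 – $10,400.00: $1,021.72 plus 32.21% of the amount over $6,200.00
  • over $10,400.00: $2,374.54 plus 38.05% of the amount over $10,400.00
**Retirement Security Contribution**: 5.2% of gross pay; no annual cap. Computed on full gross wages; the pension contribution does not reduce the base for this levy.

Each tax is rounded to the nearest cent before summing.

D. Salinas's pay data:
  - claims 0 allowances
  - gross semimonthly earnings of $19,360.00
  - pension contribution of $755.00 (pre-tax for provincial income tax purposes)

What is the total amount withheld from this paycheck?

$6,503.26

Provincial Income Tax: taxable = $19,360.00 − $755.00 = $18,605.00
  $2,374.54 + 38.05% × ($18,605.00 − $10,400.00) = $2,374.54 + 38.05% × $8,205.00 = $5,496.54
Retirement Security Contribution: 5.2% × $19,360.00 = $1,006.72
Total: $5,496.54 + $1,006.72 = $6,503.26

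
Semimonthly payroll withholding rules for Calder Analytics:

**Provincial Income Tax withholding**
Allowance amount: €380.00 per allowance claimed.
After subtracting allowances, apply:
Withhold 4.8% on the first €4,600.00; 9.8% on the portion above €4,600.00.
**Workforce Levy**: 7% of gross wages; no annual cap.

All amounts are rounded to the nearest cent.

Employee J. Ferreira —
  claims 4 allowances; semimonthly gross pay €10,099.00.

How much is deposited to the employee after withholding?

Provincial Income Tax: taxable = €10,099.00 − 4×€380.00 = €8,579.00
  €220.80 + 9.8% × (€8,579.00 − €4,600.00) = €220.80 + 9.8% × €3,979.00 = €610.74
Workforce Levy: 7% × €10,099.00 = €706.93
Total withheld: €610.74 + €706.93 = €1,317.67
Net pay: €10,099.00 − €1,317.67 = €8,781.33

€8,781.33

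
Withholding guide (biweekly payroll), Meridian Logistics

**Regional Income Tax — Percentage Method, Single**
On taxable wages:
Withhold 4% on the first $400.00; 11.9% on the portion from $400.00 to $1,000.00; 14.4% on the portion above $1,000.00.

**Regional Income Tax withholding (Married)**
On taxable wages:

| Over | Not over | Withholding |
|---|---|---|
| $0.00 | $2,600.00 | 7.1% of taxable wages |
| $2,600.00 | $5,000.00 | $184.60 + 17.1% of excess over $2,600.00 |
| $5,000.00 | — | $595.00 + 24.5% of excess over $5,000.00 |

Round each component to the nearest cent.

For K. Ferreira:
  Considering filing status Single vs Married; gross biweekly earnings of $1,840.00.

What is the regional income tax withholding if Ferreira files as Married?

$130.64

Regional Income Tax (Married): taxable = $1,840.00
  7.1% × $1,840.00 = $130.64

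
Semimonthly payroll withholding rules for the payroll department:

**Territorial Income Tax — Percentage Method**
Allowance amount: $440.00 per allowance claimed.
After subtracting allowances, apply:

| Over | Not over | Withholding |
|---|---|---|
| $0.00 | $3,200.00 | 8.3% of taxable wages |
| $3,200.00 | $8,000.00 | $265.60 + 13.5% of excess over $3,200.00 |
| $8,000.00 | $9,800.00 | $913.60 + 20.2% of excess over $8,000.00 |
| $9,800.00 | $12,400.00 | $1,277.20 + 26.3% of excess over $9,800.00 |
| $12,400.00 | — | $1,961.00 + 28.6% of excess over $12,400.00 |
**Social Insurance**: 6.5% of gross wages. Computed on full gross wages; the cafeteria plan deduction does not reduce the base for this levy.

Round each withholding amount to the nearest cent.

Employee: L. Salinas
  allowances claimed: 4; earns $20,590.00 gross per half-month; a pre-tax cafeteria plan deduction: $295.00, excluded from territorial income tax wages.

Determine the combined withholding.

Territorial Income Tax: taxable = $20,590.00 − $295.00 − 4×$440.00 = $18,535.00
  $1,961.00 + 28.6% × ($18,535.00 − $12,400.00) = $1,961.00 + 28.6% × $6,135.00 = $3,715.61
Social Insurance: 6.5% × $20,590.00 = $1,338.35
Total: $3,715.61 + $1,338.35 = $5,053.96

$5,053.96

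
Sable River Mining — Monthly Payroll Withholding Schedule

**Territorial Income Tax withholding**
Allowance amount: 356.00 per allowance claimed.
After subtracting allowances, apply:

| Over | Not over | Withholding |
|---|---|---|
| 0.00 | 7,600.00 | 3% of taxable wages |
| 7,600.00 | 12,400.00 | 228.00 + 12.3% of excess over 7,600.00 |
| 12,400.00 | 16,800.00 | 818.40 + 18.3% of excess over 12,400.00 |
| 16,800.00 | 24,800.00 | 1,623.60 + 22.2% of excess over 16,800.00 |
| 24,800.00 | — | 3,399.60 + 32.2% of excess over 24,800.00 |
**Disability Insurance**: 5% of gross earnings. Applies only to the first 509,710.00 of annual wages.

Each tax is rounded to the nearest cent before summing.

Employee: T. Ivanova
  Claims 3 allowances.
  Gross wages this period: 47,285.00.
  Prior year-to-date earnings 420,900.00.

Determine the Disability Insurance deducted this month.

2,364.25

Disability Insurance: 5% × 47,285.00 = 2,364.25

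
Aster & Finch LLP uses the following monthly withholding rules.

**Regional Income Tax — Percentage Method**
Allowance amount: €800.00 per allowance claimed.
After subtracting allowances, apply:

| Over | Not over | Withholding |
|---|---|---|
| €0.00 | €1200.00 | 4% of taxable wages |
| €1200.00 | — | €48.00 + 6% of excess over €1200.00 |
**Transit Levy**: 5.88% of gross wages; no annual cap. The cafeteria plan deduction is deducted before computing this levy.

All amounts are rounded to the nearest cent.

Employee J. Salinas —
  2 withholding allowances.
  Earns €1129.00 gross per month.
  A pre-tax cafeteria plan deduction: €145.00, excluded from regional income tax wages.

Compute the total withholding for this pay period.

Regional Income Tax: taxable = €1129.00 − €145.00 − 2×€800.00 = €-616.00
  Taxable ≤ 0 → €0.00
Transit Levy: 5.88% × €984.00 = €57.86
Total: €0.00 + €57.86 = €57.86

€57.86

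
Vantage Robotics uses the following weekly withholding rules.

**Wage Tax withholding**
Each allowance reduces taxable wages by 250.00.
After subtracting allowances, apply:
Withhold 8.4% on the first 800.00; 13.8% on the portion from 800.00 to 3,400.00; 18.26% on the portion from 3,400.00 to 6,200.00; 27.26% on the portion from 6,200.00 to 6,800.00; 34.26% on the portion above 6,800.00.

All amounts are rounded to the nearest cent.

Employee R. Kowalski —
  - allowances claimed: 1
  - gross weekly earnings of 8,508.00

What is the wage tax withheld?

Wage Tax: taxable = 8,508.00 − 1×250.00 = 8,258.00
  1,100.84 + 34.26% × (8,258.00 − 6,800.00) = 1,100.84 + 34.26% × 1,458.00 = 1,600.35

1,600.35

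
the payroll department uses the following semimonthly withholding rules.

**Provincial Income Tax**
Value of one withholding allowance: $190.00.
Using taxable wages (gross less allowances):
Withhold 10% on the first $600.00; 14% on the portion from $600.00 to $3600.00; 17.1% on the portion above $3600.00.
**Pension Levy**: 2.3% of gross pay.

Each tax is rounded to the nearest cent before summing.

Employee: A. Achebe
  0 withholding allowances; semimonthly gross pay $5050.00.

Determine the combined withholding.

$844.10

Provincial Income Tax: taxable = $5050.00
  $480.00 + 17.1% × ($5050.00 − $3600.00) = $480.00 + 17.1% × $1450.00 = $727.95
Pension Levy: 2.3% × $5050.00 = $116.15
Total: $727.95 + $116.15 = $844.10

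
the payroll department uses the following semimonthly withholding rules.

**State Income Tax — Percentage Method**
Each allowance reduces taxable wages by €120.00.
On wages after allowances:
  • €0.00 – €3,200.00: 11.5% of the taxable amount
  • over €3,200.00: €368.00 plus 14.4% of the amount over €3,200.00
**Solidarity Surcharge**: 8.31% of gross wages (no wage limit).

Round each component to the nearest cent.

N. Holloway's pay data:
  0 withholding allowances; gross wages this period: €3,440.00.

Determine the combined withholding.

€688.42

State Income Tax: taxable = €3,440.00
  €368.00 + 14.4% × (€3,440.00 − €3,200.00) = €368.00 + 14.4% × €240.00 = €402.56
Solidarity Surcharge: 8.31% × €3,440.00 = €285.86
Total: €402.56 + €285.86 = €688.42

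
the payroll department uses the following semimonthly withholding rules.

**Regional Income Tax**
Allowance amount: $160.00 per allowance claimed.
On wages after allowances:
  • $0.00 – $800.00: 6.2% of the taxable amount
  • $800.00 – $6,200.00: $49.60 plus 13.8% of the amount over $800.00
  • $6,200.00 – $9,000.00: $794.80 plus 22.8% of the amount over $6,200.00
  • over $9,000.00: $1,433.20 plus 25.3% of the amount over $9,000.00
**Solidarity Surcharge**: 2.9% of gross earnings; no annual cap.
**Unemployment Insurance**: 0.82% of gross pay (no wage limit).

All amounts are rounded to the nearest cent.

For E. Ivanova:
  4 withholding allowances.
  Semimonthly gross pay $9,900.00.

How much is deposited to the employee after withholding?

$8,032.74

Regional Income Tax: taxable = $9,900.00 − 4×$160.00 = $9,260.00
  $1,433.20 + 25.3% × ($9,260.00 − $9,000.00) = $1,433.20 + 25.3% × $260.00 = $1,498.98
Solidarity Surcharge: 2.9% × $9,900.00 = $287.10
Unemployment Insurance: 0.82% × $9,900.00 = $81.18
Total withheld: $1,498.98 + $287.10 + $81.18 = $1,867.26
Net pay: $9,900.00 − $1,867.26 = $8,032.74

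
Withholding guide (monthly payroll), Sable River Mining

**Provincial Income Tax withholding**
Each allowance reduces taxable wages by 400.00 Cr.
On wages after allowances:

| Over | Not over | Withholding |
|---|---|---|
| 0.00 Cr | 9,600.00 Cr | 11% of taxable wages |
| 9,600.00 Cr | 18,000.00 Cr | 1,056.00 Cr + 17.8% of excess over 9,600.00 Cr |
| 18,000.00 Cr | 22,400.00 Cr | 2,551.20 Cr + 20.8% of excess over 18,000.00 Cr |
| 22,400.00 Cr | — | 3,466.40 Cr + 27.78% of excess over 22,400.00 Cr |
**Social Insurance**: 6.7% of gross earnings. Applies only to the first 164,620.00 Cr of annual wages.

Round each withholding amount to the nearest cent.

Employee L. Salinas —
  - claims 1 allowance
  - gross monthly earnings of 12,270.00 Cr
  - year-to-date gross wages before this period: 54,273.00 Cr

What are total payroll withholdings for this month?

2,282.15 Cr

Provincial Income Tax: taxable = 12,270.00 Cr − 1×400.00 Cr = 11,870.00 Cr
  1,056.00 Cr + 17.8% × (11,870.00 Cr − 9,600.00 Cr) = 1,056.00 Cr + 17.8% × 2,270.00 Cr = 1,460.06 Cr
Social Insurance: 6.7% × 12,270.00 Cr = 822.09 Cr
Total: 1,460.06 Cr + 822.09 Cr = 2,282.15 Cr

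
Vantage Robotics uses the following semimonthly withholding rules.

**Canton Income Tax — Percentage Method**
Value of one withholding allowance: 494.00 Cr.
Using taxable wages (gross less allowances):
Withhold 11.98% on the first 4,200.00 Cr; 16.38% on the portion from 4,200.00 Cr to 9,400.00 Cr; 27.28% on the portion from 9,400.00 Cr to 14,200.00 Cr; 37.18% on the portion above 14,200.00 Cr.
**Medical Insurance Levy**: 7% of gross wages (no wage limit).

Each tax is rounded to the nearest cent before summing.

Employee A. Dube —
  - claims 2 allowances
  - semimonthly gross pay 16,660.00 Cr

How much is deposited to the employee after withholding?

12,282.15 Cr

Canton Income Tax: taxable = 16,660.00 Cr − 2×494.00 Cr = 15,672.00 Cr
  2,664.36 Cr + 37.18% × (15,672.00 Cr − 14,200.00 Cr) = 2,664.36 Cr + 37.18% × 1,472.00 Cr = 3,211.65 Cr
Medical Insurance Levy: 7% × 16,660.00 Cr = 1,166.20 Cr
Total withheld: 3,211.65 Cr + 1,166.20 Cr = 4,377.85 Cr
Net pay: 16,660.00 Cr − 4,377.85 Cr = 12,282.15 Cr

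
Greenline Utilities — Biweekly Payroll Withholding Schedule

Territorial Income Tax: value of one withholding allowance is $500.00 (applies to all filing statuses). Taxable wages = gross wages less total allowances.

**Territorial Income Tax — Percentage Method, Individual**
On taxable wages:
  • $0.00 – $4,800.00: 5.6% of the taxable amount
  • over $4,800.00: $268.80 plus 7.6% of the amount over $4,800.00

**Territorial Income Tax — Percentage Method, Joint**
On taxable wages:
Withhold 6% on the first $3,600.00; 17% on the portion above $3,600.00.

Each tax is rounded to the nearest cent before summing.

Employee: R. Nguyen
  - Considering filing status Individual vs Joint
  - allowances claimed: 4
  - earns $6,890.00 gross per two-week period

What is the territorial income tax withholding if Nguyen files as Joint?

$435.30

Territorial Income Tax (Joint): taxable = $6,890.00 − 4×$500.00 = $4,890.00
  $216.00 + 17% × ($4,890.00 − $3,600.00) = $216.00 + 17% × $1,290.00 = $435.30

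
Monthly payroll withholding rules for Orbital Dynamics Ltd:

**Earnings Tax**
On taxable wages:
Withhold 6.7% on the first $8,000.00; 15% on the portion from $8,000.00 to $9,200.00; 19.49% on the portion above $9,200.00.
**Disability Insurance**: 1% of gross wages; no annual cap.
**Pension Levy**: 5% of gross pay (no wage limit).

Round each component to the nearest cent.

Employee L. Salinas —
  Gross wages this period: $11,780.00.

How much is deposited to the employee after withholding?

Earnings Tax: taxable = $11,780.00
  $716.00 + 19.49% × ($11,780.00 − $9,200.00) = $716.00 + 19.49% × $2,580.00 = $1,218.84
Disability Insurance: 1% × $11,780.00 = $117.80
Pension Levy: 5% × $11,780.00 = $589.00
Total withheld: $1,218.84 + $117.80 + $589.00 = $1,925.64
Net pay: $11,780.00 − $1,925.64 = $9,854.36

$9,854.36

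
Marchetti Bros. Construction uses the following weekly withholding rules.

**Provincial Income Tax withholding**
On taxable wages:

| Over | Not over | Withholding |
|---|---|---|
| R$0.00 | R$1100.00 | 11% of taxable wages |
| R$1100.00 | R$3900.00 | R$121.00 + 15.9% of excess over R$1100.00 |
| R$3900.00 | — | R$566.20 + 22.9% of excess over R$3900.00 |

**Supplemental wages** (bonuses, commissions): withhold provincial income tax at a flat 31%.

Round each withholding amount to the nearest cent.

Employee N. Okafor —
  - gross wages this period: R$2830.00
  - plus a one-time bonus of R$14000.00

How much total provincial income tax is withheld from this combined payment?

Provincial Income Tax: taxable = R$2830.00
  R$121.00 + 15.9% × (R$2830.00 − R$1100.00) = R$121.00 + 15.9% × R$1730.00 = R$396.07
Supplemental (31% flat on bonus): 31% × R$14000.00 = R$4340.00
Total provincial income tax: R$396.07 + R$4340.00 = R$4736.07

R$4736.07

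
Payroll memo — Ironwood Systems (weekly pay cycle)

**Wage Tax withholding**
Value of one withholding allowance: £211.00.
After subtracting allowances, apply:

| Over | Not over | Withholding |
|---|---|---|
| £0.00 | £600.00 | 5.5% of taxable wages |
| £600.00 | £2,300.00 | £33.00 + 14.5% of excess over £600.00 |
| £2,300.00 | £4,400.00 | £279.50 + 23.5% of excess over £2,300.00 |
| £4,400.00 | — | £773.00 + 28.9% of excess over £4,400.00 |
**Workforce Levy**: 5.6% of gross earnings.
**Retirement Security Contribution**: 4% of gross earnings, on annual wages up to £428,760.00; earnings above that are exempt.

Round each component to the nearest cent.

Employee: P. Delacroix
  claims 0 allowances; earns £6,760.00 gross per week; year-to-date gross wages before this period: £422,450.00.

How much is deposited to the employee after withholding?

£4,674.00

Wage Tax: taxable = £6,760.00
  £773.00 + 28.9% × (£6,760.00 − £4,400.00) = £773.00 + 28.9% × £2,360.00 = £1,455.04
Workforce Levy: 5.6% × £6,760.00 = £378.56
Retirement Security Contribution: cap £428,760.00 − YTD £422,450.00 = £6,310.00 subject; 4% × £6,310.00 = £252.40
Total withheld: £1,455.04 + £378.56 + £252.40 = £2,086.00
Net pay: £6,760.00 − £2,086.00 = £4,674.00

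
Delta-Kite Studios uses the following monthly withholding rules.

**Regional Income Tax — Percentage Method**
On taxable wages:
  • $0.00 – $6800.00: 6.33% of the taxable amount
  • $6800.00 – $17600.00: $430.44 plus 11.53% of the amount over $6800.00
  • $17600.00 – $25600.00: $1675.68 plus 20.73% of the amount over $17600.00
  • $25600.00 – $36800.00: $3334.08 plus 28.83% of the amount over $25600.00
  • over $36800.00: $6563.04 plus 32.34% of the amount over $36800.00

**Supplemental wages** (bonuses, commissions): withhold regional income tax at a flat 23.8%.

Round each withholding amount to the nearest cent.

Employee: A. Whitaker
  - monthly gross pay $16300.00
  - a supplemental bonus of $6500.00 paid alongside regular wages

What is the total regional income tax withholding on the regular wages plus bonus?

$3072.79

Regional Income Tax: taxable = $16300.00
  $430.44 + 11.53% × ($16300.00 − $6800.00) = $430.44 + 11.53% × $9500.00 = $1525.79
Supplemental (23.8% flat on bonus): 23.8% × $6500.00 = $1547.00
Total regional income tax: $1525.79 + $1547.00 = $3072.79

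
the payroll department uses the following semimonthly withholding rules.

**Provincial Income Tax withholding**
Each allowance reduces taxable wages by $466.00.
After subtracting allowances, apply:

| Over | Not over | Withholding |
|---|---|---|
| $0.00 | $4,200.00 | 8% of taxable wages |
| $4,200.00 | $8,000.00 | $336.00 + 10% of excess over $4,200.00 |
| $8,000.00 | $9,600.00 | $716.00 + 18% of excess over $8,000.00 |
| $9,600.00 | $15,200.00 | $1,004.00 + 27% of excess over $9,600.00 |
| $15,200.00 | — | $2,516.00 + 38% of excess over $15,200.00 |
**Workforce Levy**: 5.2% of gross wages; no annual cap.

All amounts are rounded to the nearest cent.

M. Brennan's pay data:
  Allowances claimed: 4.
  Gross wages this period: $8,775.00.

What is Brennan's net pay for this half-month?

Provincial Income Tax: taxable = $8,775.00 − 4×$466.00 = $6,911.00
  $336.00 + 10% × ($6,911.00 − $4,200.00) = $336.00 + 10% × $2,711.00 = $607.10
Workforce Levy: 5.2% × $8,775.00 = $456.30
Total withheld: $607.10 + $456.30 = $1,063.40
Net pay: $8,775.00 − $1,063.40 = $7,711.60

$7,711.60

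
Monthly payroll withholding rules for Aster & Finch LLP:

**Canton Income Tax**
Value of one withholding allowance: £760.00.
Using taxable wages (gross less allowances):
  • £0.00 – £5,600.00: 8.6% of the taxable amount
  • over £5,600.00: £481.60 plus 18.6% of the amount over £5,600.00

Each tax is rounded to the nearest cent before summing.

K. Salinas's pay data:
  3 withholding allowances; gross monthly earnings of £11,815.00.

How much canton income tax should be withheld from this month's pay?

Canton Income Tax: taxable = £11,815.00 − 3×£760.00 = £9,535.00
  £481.60 + 18.6% × (£9,535.00 − £5,600.00) = £481.60 + 18.6% × £3,935.00 = £1,213.51

£1,213.51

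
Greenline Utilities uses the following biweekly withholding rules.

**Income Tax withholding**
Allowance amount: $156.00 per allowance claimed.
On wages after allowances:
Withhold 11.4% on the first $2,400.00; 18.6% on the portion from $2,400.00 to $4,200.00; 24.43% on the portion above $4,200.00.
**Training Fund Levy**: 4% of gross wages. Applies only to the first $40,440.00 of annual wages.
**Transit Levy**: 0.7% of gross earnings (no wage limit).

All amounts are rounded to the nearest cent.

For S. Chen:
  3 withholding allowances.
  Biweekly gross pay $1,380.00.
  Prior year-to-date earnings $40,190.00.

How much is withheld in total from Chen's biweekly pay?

$123.63

Income Tax: taxable = $1,380.00 − 3×$156.00 = $912.00
  11.4% × $912.00 = $103.97
Training Fund Levy: cap $40,440.00 − YTD $40,190.00 = $250.00 subject; 4% × $250.00 = $10.00
Transit Levy: 0.7% × $1,380.00 = $9.66
Total: $103.97 + $10.00 + $9.66 = $123.63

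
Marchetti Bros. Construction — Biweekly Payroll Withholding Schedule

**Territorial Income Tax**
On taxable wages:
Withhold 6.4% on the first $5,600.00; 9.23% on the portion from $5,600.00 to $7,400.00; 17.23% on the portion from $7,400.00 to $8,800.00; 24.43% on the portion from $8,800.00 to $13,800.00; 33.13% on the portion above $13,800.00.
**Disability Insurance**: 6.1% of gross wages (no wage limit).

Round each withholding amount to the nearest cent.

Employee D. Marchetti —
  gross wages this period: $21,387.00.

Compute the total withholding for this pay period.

Territorial Income Tax: taxable = $21,387.00
  $1,987.26 + 33.13% × ($21,387.00 − $13,800.00) = $1,987.26 + 33.13% × $7,587.00 = $4,500.83
Disability Insurance: 6.1% × $21,387.00 = $1,304.61
Total: $4,500.83 + $1,304.61 = $5,805.44

$5,805.44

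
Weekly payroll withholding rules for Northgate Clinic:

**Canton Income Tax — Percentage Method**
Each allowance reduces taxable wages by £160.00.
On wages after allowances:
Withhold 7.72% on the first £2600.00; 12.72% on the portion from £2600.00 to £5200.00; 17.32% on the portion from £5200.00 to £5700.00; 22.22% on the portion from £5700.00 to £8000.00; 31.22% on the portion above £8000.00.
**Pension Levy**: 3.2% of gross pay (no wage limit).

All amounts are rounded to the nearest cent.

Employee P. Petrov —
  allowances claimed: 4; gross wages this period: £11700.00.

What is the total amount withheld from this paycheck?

£2458.83

Canton Income Tax: taxable = £11700.00 − 4×£160.00 = £11060.00
  £1129.10 + 31.22% × (£11060.00 − £8000.00) = £1129.10 + 31.22% × £3060.00 = £2084.43
Pension Levy: 3.2% × £11700.00 = £374.40
Total: £2084.43 + £374.40 = £2458.83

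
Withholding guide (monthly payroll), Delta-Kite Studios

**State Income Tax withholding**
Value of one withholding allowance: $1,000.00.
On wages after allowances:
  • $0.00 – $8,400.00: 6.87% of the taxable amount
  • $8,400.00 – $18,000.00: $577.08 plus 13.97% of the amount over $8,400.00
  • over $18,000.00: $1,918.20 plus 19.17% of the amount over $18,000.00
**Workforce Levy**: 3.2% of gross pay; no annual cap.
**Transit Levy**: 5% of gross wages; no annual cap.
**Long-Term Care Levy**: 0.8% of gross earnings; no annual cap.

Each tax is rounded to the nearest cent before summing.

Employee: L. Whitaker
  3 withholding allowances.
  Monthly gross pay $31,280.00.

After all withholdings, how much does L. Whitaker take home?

$24,575.92

State Income Tax: taxable = $31,280.00 − 3×$1,000.00 = $28,280.00
  $1,918.20 + 19.17% × ($28,280.00 − $18,000.00) = $1,918.20 + 19.17% × $10,280.00 = $3,888.88
Workforce Levy: 3.2% × $31,280.00 = $1,000.96
Transit Levy: 5% × $31,280.00 = $1,564.00
Long-Term Care Levy: 0.8% × $31,280.00 = $250.24
Total withheld: $3,888.88 + $1,000.96 + $1,564.00 + $250.24 = $6,704.08
Net pay: $31,280.00 − $6,704.08 = $24,575.92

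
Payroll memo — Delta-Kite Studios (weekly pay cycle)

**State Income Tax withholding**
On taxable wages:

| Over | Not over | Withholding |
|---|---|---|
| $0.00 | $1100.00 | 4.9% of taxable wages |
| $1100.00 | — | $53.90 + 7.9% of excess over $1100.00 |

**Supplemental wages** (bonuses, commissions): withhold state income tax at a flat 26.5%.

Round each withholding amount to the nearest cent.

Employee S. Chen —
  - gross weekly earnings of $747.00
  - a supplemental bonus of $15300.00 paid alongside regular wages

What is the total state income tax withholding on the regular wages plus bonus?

State Income Tax: taxable = $747.00
  4.9% × $747.00 = $36.60
Supplemental (26.5% flat on bonus): 26.5% × $15300.00 = $4054.50
Total state income tax: $36.60 + $4054.50 = $4091.10

$4091.10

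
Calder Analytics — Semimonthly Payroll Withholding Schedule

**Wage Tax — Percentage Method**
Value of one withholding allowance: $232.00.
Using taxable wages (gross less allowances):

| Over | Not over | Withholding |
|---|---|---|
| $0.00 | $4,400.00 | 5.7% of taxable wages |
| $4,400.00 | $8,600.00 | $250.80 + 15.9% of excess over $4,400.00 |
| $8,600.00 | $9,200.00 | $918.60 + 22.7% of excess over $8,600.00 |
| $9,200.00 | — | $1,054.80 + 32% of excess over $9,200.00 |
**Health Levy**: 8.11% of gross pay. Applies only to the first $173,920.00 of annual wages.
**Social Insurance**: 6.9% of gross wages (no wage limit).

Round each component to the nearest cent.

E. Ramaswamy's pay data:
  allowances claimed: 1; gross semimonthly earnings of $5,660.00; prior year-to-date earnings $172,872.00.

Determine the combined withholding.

Wage Tax: taxable = $5,660.00 − 1×$232.00 = $5,428.00
  $250.80 + 15.9% × ($5,428.00 − $4,400.00) = $250.80 + 15.9% × $1,028.00 = $414.25
Health Levy: cap $173,920.00 − YTD $172,872.00 = $1,048.00 subject; 8.11% × $1,048.00 = $84.99
Social Insurance: 6.9% × $5,660.00 = $390.54
Total: $414.25 + $84.99 + $390.54 = $889.78

$889.78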